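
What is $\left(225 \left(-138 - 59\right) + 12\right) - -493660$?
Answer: $449347$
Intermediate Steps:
$\left(225 \left(-138 - 59\right) + 12\right) - -493660 = \left(225 \left(-138 - 59\right) + 12\right) + 493660 = \left(225 \left(-197\right) + 12\right) + 493660 = \left(-44325 + 12\right) + 493660 = -44313 + 493660 = 449347$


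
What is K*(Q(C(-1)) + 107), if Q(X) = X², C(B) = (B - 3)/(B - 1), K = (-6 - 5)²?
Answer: 13431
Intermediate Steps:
K = 121 (K = (-11)² = 121)
C(B) = (-3 + B)/(-1 + B)
K*(Q(C(-1)) + 107) = 121*(((-3 - 1)/(-1 - 1))² + 107) = 121*((-4/(-2))² + 107) = 121*((-½*(-4))² + 107) = 121*(2² + 107) = 121*(4 + 107) = 121*111 = 13431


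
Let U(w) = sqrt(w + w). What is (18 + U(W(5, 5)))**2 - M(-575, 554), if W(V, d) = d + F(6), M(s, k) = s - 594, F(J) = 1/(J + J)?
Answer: 9019/6 + 6*sqrt(366) ≈ 1618.0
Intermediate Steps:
F(J) = 1/(2*J)
M(s, k) = -594 + s
W(V, d) = 1/12 + d (W(V, d) = d + (1/2)/6 = d + (1/2)*(1/6) = d + 1/12 = 1/12 + d)
U(w) = sqrt(2)*sqrt(w) (U(w) = sqrt(2*w) = sqrt(2)*sqrt(w))
(18 + U(W(5, 5)))**2 - M(-575, 554) = (18 + sqrt(2)*sqrt(1/12 + 5))**2 - (-594 - 575) = (18 + sqrt(2)*sqrt(61/12))**2 - 1*(-1169) = (18 + sqrt(2)*(sqrt(183)/6))**2 + 1169 = (18 + sqrt(366)/6)**2 + 1169 = 1169 + (18 + sqrt(366)/6)**2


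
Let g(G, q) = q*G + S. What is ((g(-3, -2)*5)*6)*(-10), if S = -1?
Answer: -1500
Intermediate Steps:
g(G, q) = -1 + G*q (g(G, q) = q*G - 1 = G*q - 1 = -1 + G*q)
((g(-3, -2)*5)*6)*(-10) = (((-1 - 3*(-2))*5)*6)*(-10) = (((-1 + 6)*5)*6)*(-10) = ((5*5)*6)*(-10) = (25*6)*(-10) = 150*(-10) = -1500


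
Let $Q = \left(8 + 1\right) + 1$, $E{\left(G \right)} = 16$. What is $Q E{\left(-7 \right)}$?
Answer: $160$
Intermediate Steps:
$Q = 10$ ($Q = 9 + 1 = 10$)
$Q E{\left(-7 \right)} = 10 \cdot 16 = 160$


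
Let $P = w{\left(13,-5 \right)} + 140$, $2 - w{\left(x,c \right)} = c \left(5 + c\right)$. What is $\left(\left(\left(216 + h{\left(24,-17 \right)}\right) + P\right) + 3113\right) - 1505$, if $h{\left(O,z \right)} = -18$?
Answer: $1948$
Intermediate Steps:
$w{\left(x,c \right)} = 2 - c \left(5 + c\right)$
$P = 142$ ($P = \left(2 - \left(-5\right)^{2} - -25\right) + 140 = \left(2 - 25 + 25\right) + 140 = 2 + 140 = 142$)
$\left(\left(\left(216 + h{\left(24,-17 \right)}\right) + P\right) + 3113\right) - 1505 = \left(\left(\left(216 - 18\right) + 142\right) + 3113\right) - 1505 = \left(\left(198 + 142\right) + 3113\right) - 1505 = \left(340 + 3113\right) - 1505 = 3453 - 1505 = 1948$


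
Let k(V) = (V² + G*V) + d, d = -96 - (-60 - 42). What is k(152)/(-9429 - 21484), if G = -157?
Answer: 754/30913 ≈ 0.024391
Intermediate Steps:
d = 6 (d = -96 - 1*(-102) = -96 + 102 = 6)
k(V) = 6 + V² - 157*V (k(V) = (V² - 157*V) + 6 = 6 + V² - 157*V)
k(152)/(-9429 - 21484) = (6 + 152² - 157*152)/(-9429 - 21484) = (6 + 23104 - 23864)/(-30913) = -754*(-1/30913) = 754/30913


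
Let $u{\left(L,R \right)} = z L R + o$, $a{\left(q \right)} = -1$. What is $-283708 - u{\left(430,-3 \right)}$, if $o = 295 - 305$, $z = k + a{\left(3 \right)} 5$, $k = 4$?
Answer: $-284988$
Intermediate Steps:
$z = -1$ ($z = 4 - 5 = -1$)
$o = -10$
$u{\left(L,R \right)} = -10 - L R$ ($u{\left(L,R \right)} = - L R - 10 = -10 - L R$)
$-283708 - u{\left(430,-3 \right)} = -283708 - \left(-10 - 430 \left(-3\right)\right) = -283708 - \left(-10 + 1290\right) = -283708 - 1280 = -284988$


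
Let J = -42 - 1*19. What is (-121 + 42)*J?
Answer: 4819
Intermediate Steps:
J = -61 (J = -42 - 19 = -61)
(-121 + 42)*J = (-121 + 42)*(-61) = -79*(-61) = 4819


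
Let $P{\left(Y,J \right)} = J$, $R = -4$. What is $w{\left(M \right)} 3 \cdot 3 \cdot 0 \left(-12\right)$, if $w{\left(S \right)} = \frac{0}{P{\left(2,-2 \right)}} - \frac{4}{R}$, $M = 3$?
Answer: $0$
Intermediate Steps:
$w{\left(S \right)} = 1$ ($w{\left(S \right)} = \frac{0}{-2} - \frac{4}{-4} = 0 \left(- \frac{1}{2}\right) - -1 = 0 + 1 = 1$)
$w{\left(M \right)} 3 \cdot 3 \cdot 0 \left(-12\right) = 1 \cdot 3 \cdot 3 \cdot 0 \left(-12\right) = 1 \cdot 9 \cdot 0 \left(-12\right) = 1 \cdot 0 \left(-12\right) = 0 \left(-12\right) = 0$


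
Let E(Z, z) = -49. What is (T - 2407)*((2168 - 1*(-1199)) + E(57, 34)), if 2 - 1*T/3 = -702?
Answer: -978810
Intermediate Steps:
T = 2112 (T = 6 - 3*(-702) = 6 + 2106 = 2112)
(T - 2407)*((2168 - 1*(-1199)) + E(57, 34)) = (2112 - 2407)*((2168 - 1*(-1199)) - 49) = -295*((2168 + 1199) - 49) = -295*(3367 - 49) = -295*3318 = -978810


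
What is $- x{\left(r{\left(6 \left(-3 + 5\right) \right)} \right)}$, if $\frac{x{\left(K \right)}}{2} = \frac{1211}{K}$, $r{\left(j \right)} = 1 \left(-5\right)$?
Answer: $\frac{2422}{5} \approx 484.4$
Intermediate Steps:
$r{\left(j \right)} = -5$
$x{\left(K \right)} = \frac{2422}{K}$ ($x{\left(K \right)} = 2 \frac{1211}{K} = \frac{2422}{K}$)
$- x{\left(r{\left(6 \left(-3 + 5\right) \right)} \right)} = - \frac{2422}{-5} = - \frac{2422 \left(-1\right)}{5} = \left(-1\right) \left(- \frac{2422}{5}\right) = \frac{2422}{5}$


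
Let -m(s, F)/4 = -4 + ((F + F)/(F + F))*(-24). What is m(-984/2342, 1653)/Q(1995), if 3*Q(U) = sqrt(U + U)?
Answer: 8*sqrt(3990)/95 ≈ 5.3193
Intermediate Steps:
Q(U) = sqrt(2)*sqrt(U)/3 (Q(U) = sqrt(U + U)/3 = sqrt(2*U)/3 = (sqrt(2)*sqrt(U))/3 = sqrt(2)*sqrt(U)/3)
m(s, F) = 112 (m(s, F) = -4*(-4 + ((F + F)/(F + F))*(-24)) = -4*(-4 + ((2*F)/((2*F)))*(-24)) = -4*(-4 + ((2*F)*(1/(2*F)))*(-24)) = -4*(-4 + 1*(-24)) = -4*(-4 - 24) = -4*(-28) = 112)
m(-984/2342, 1653)/Q(1995) = 112/((sqrt(2)*sqrt(1995)/3)) = 112/((sqrt(3990)/3)) = 112*(sqrt(3990)/1330) = 8*sqrt(3990)/95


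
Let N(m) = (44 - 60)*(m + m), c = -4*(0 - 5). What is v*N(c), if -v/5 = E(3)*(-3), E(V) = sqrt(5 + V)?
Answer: -19200*sqrt(2) ≈ -27153.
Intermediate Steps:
v = 30*sqrt(2) (v = -5*sqrt(5 + 3)*(-3) = -5*sqrt(8)*(-3) = -5*2*sqrt(2)*(-3) = -(-30)*sqrt(2) = 30*sqrt(2) ≈ 42.426)
c = 20 (c = -4*(-5) = 20)
N(m) = -32*m
v*N(c) = (30*sqrt(2))*(-32*20) = (30*sqrt(2))*(-640) = -19200*sqrt(2)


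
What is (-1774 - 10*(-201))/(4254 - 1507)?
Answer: 236/2747 ≈ 0.085912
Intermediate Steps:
(-1774 - 10*(-201))/(4254 - 1507) = (-1774 + 2010)/2747 = 236*(1/2747) = 236/2747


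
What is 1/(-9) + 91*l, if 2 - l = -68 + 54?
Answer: 13103/9 ≈ 1455.9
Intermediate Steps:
l = 16 (l = 2 - (-68 + 54) = 2 - 1*(-14) = 2 + 14 = 16)
1/(-9) + 91*l = 1/(-9) + 91*16 = -1/9 + 1456 = 13103/9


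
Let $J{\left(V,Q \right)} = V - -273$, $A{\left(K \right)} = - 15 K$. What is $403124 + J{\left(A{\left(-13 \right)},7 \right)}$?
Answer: $403592$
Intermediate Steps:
$J{\left(V,Q \right)} = 273 + V$ ($J{\left(V,Q \right)} = V + 273 = 273 + V$)
$403124 + J{\left(A{\left(-13 \right)},7 \right)} = 403124 + \left(273 - -195\right) = 403124 + \left(273 + 195\right) = 403124 + 468 = 403592$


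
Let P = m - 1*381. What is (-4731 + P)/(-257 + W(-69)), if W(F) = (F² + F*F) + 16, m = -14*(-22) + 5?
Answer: -4799/9281 ≈ -0.51708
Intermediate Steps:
m = 313 (m = 308 + 5 = 313)
P = -68 (P = 313 - 1*381 = 313 - 381 = -68)
W(F) = 16 + 2*F² (W(F) = (F² + F²) + 16 = 2*F² + 16 = 16 + 2*F²)
(-4731 + P)/(-257 + W(-69)) = (-4731 - 68)/(-257 + (16 + 2*(-69)²)) = -4799/(-257 + (16 + 2*4761)) = -4799/(-257 + (16 + 9522)) = -4799/(-257 + 9538) = -4799/9281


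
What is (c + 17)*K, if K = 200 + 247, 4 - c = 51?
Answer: -13410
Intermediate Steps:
c = -47 (c = 4 - 1*51 = 4 - 51 = -47)
K = 447
(c + 17)*K = (-47 + 17)*447 = -30*447 = -13410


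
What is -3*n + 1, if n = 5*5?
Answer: -74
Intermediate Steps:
n = 25
-3*n + 1 = -3*25 + 1 = -75 + 1 = -74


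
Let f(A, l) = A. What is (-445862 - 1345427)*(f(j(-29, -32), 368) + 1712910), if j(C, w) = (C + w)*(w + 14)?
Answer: -3070283676312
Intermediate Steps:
j(C, w) = (14 + w)*(C + w) (j(C, w) = (C + w)*(14 + w) = (14 + w)*(C + w))
(-445862 - 1345427)*(f(j(-29, -32), 368) + 1712910) = (-445862 - 1345427)*(((-32)**2 + 14*(-29) + 14*(-32) - 29*(-32)) + 1712910) = -1791289*((1024 - 406 - 448 + 928) + 1712910) = -1791289*(1098 + 1712910) = -1791289*1714008 = -3070283676312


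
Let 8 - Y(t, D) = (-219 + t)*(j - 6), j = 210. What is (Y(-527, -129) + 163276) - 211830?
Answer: 103638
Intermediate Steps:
Y(t, D) = 44684 - 204*t (Y(t, D) = 8 - (-219 + t)*(210 - 6) = 8 - (-219 + t)*204 = 8 - (-44676 + 204*t) = 8 + (44676 - 204*t) = 44684 - 204*t)
(Y(-527, -129) + 163276) - 211830 = ((44684 - 204*(-527)) + 163276) - 211830 = ((44684 + 107508) + 163276) - 211830 = (152192 + 163276) - 211830 = 315468 - 211830 = 103638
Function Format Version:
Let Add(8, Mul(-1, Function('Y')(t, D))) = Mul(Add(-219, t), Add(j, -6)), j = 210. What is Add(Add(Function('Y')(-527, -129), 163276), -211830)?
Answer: 103638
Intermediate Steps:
Function('Y')(t, D) = Add(44684, Mul(-204, t)) (Function('Y')(t, D) = Add(8, Mul(-1, Mul(Add(-219, t), Add(210, -6)))) = Add(8, Mul(-1, Mul(Add(-219, t), 204))) = Add(8, Mul(-1, Add(-44676, Mul(204, t)))) = Add(8, Add(44676, Mul(-204, t))) = Add(44684, Mul(-204, t)))
Add(Add(Function('Y')(-527, -129), 163276), -211830) = Add(Add(Add(44684, Mul(-204, -527)), 163276), -211830) = Add(Add(Add(44684, 107508), 163276), -211830) = Add(Add(152192, 163276), -211830) = Add(315468, -211830) = 103638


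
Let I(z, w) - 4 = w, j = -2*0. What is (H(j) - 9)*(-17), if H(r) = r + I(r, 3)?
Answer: 34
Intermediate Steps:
j = 0
I(z, w) = 4 + w
H(r) = 7 + r (H(r) = r + (4 + 3) = r + 7 = 7 + r)
(H(j) - 9)*(-17) = ((7 + 0) - 9)*(-17) = (7 - 9)*(-17) = -2*(-17) = 34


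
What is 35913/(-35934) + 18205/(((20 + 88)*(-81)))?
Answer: -161390899/52391772 ≈ -3.0805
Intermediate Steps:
35913/(-35934) + 18205/(((20 + 88)*(-81))) = 35913*(-1/35934) + 18205/((108*(-81))) = -11971/11978 + 18205/(-8748) = -11971/11978 + 18205*(-1/8748) = -11971/11978 - 18205/8748 = -161390899/52391772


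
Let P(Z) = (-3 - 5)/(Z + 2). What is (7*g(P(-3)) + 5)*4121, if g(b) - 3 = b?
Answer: 337922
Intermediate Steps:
P(Z) = -8/(2 + Z)
g(b) = 3 + b
(7*g(P(-3)) + 5)*4121 = (7*(3 - 8/(2 - 3)) + 5)*4121 = (7*(3 - 8/(-1)) + 5)*4121 = (7*(3 - 8*(-1)) + 5)*4121 = (7*(3 + 8) + 5)*4121 = (7*11 + 5)*4121 = (77 + 5)*4121 = 82*4121 = 337922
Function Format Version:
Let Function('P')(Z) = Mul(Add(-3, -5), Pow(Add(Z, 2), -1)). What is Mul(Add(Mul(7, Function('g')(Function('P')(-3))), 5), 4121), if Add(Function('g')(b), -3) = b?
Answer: 337922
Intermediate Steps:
Function('P')(Z) = Mul(-8, Pow(Add(2, Z), -1))
Function('g')(b) = Add(3, b)
Mul(Add(Mul(7, Function('g')(Function('P')(-3))), 5), 4121) = Mul(Add(Mul(7, Add(3, Mul(-8, Pow(Add(2, -3), -1)))), 5), 4121) = Mul(Add(Mul(7, Add(3, Mul(-8, Pow(-1, -1)))), 5), 4121) = Mul(Add(Mul(7, Add(3, Mul(-8, -1))), 5), 4121) = Mul(Add(Mul(7, Add(3, 8)), 5), 4121) = Mul(Add(Mul(7, 11), 5), 4121) = Mul(Add(77, 5), 4121) = Mul(82, 4121) = 337922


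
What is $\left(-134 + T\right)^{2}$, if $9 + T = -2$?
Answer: $21025$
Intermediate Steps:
$T = -11$ ($T = -9 - 2 = -11$)
$\left(-134 + T\right)^{2} = \left(-134 - 11\right)^{2} = \left(-145\right)^{2} = 21025$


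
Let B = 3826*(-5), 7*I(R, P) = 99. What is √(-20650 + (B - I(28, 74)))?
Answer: 9*I*√24073/7 ≈ 199.48*I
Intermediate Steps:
I(R, P) = 99/7 (I(R, P) = (⅐)*99 = 99/7)
B = -19130
√(-20650 + (B - I(28, 74))) = √(-20650 + (-19130 - 1*99/7)) = √(-20650 + (-19130 - 99/7)) = √(-20650 - 134009/7) = √(-278559/7) = 9*I*√24073/7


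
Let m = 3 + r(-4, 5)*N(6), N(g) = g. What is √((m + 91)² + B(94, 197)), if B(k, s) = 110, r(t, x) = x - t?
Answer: 3*√2446 ≈ 148.37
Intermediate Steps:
m = 57 (m = 3 + (5 - 1*(-4))*6 = 3 + (5 + 4)*6 = 3 + 9*6 = 3 + 54 = 57)
√((m + 91)² + B(94, 197)) = √((57 + 91)² + 110) = √(148² + 110) = √(21904 + 110) = √22014 = 3*√2446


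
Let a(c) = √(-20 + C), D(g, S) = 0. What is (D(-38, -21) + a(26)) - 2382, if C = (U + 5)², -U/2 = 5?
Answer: -2382 + √5 ≈ -2379.8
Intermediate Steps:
U = -10 (U = -2*5 = -10)
C = 25 (C = (-10 + 5)² = (-5)² = 25)
a(c) = √5 (a(c) = √(-20 + 25) = √5)
(D(-38, -21) + a(26)) - 2382 = (0 + √5) - 2382 = √5 - 2382 = -2382 + √5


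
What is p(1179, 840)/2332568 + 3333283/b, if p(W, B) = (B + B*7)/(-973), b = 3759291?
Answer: 135092072290507/152357932826379 ≈ 0.88668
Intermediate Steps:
p(W, B) = -8*B/973 (p(W, B) = (B + 7*B)*(-1/973) = (8*B)*(-1/973) = -8*B/973)
p(1179, 840)/2332568 + 3333283/b = -8/973*840/2332568 + 3333283/3759291 = -960/139*1/2332568 + 3333283*(1/3759291) = -120/40528369 + 3333283/3759291 = 135092072290507/152357932826379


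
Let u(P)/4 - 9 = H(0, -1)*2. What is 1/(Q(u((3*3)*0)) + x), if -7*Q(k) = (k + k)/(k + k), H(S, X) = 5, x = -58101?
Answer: -7/406708 ≈ -1.7211e-5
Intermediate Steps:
u(P) = 76 (u(P) = 36 + 4*(5*2) = 36 + 4*10 = 36 + 40 = 76)
Q(k) = -1/7 (Q(k) = -(k + k)/(7*(k + k)) = -2*k/(7*(2*k)) = -2*k*1/(2*k)/7 = -1/7*1 = -1/7)
1/(Q(u((3*3)*0)) + x) = 1/(-1/7 - 58101) = 1/(-406708/7) = -7/406708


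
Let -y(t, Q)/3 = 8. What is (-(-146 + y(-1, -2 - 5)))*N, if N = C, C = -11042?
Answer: -1877140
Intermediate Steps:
y(t, Q) = -24 (y(t, Q) = -3*8 = -24)
N = -11042
(-(-146 + y(-1, -2 - 5)))*N = -(-146 - 24)*(-11042) = -1*(-170)*(-11042) = 170*(-11042) = -1877140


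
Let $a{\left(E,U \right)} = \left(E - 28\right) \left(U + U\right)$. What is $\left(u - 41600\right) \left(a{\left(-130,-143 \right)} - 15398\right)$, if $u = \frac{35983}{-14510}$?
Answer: $- \frac{1798279257357}{1451} \approx -1.2393 \cdot 10^{9}$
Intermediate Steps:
$a{\left(E,U \right)} = 2 U \left(-28 + E\right)$ ($a{\left(E,U \right)} = \left(-28 + E\right) 2 U = 2 U \left(-28 + E\right)$)
$u = - \frac{35983}{14510}$ ($u = 35983 \left(- \frac{1}{14510}\right) = - \frac{35983}{14510} \approx -2.4799$)
$\left(u - 41600\right) \left(a{\left(-130,-143 \right)} - 15398\right) = \left(- \frac{35983}{14510} - 41600\right) \left(2 \left(-143\right) \left(-28 - 130\right) - 15398\right) = - \frac{603651983 \left(2 \left(-143\right) \left(-158\right) - 15398\right)}{14510} = - \frac{603651983 \left(45188 - 15398\right)}{14510} = \left(- \frac{603651983}{14510}\right) 29790 = - \frac{1798279257357}{1451}$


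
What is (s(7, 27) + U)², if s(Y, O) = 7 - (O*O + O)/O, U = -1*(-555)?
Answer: 285156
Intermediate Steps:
U = 555
s(Y, O) = 7 - (O + O²)/O (s(Y, O) = 7 - (O² + O)/O = 7 - (O + O²)/O)
(s(7, 27) + U)² = ((6 - 1*27) + 555)² = ((6 - 27) + 555)² = (-21 + 555)² = 534² = 285156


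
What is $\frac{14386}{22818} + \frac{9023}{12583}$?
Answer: $\frac{193452926}{143559447} \approx 1.3475$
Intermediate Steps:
$\frac{14386}{22818} + \frac{9023}{12583} = 14386 \cdot \frac{1}{22818} + 9023 \cdot \frac{1}{12583} = \frac{7193}{11409} + \frac{9023}{12583} = \frac{193452926}{143559447}$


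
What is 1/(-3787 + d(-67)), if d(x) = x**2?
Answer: 1/702 ≈ 0.0014245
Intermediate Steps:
1/(-3787 + d(-67)) = 1/(-3787 + (-67)**2) = 1/(-3787 + 4489) = 1/702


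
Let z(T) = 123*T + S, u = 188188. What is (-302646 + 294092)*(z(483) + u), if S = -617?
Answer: -2112666920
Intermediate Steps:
z(T) = -617 + 123*T (z(T) = 123*T - 617 = -617 + 123*T)
(-302646 + 294092)*(z(483) + u) = (-302646 + 294092)*((-617 + 123*483) + 188188) = -8554*((-617 + 59409) + 188188) = -8554*(58792 + 188188) = -8554*246980 = -2112666920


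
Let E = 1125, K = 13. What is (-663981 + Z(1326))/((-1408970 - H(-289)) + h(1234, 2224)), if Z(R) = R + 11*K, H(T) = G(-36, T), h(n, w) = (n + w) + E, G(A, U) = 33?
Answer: 165628/351105 ≈ 0.47173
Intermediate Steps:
h(n, w) = 1125 + n + w (h(n, w) = (n + w) + 1125 = 1125 + n + w)
H(T) = 33
Z(R) = 143 + R (Z(R) = R + 11*13 = R + 143 = 143 + R)
(-663981 + Z(1326))/((-1408970 - H(-289)) + h(1234, 2224)) = (-663981 + (143 + 1326))/((-1408970 - 1*33) + (1125 + 1234 + 2224)) = (-663981 + 1469)/((-1408970 - 33) + 4583) = -662512/(-1409003 + 4583) = -662512/(-1404420) = -662512*(-1/1404420) = 165628/351105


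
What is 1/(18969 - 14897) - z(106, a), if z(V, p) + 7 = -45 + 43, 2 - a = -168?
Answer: 36649/4072 ≈ 9.0002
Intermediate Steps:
a = 170 (a = 2 - 1*(-168) = 2 + 168 = 170)
z(V, p) = -9 (z(V, p) = -7 + (-45 + 43) = -7 - 2 = -9)
1/(18969 - 14897) - z(106, a) = 1/(18969 - 14897) - 1*(-9) = 1/4072 + 9 = 36649/4072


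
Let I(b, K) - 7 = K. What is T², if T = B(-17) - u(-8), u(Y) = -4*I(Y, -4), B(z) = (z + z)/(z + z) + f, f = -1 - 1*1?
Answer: 121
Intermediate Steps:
I(b, K) = 7 + K
f = -2 (f = -1 - 1 = -2)
B(z) = -1 (B(z) = (z + z)/(z + z) - 2 = (2*z)/((2*z)) - 2 = (2*z)*(1/(2*z)) - 2 = 1 - 2 = -1)
u(Y) = -12 (u(Y) = -4*(7 - 4) = -4*3 = -12)
T = 11 (T = -1 - 1*(-12) = -1 + 12 = 11)
T² = 11² = 121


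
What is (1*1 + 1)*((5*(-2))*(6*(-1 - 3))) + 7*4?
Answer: 508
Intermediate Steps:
(1*1 + 1)*((5*(-2))*(6*(-1 - 3))) + 7*4 = (1 + 1)*(-60*(-4)) + 28 = 2*(-10*(-24)) + 28 = 2*240 + 28 = 480 + 28 = 508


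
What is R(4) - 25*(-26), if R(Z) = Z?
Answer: 654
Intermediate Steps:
R(4) - 25*(-26) = 4 - 25*(-26) = 4 + 650 = 654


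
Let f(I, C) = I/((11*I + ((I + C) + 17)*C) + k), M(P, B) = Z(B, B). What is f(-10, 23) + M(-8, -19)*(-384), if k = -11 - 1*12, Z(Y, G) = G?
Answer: 4063862/557 ≈ 7296.0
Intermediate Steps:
M(P, B) = B
k = -23 (k = -11 - 12 = -23)
f(I, C) = I/(-23 + 11*I + C*(17 + C + I)) (f(I, C) = I/((11*I + ((I + C) + 17)*C) - 23) = I/((11*I + ((C + I) + 17)*C) - 23) = I/((11*I + (17 + C + I)*C) - 23) = I/((11*I + C*(17 + C + I)) - 23) = I/(-23 + 11*I + C*(17 + C + I)))
f(-10, 23) + M(-8, -19)*(-384) = -10/(-23 + 23**2 + 11*(-10) + 17*23 + 23*(-10)) - 19*(-384) = -10/(-23 + 529 - 110 + 391 - 230) + 7296 = -10/557 + 7296 = 4063862/557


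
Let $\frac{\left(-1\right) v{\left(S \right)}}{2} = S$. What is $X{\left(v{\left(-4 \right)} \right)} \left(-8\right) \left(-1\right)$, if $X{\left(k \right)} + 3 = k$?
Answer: $40$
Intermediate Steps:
$v{\left(S \right)} = - 2 S$
$X{\left(k \right)} = -3 + k$
$X{\left(v{\left(-4 \right)} \right)} \left(-8\right) \left(-1\right) = \left(-3 - -8\right) \left(-8\right) \left(-1\right) = \left(-3 + 8\right) \left(-8\right) \left(-1\right) = 5 \left(-8\right) \left(-1\right) = \left(-40\right) \left(-1\right) = 40$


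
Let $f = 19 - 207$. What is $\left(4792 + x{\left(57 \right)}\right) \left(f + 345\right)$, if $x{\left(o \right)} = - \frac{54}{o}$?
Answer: $\frac{14291710}{19} \approx 7.522 \cdot 10^{5}$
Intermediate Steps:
$f = -188$ ($f = 19 - 207 = -188$)
$\left(4792 + x{\left(57 \right)}\right) \left(f + 345\right) = \left(4792 - \frac{54}{57}\right) \left(-188 + 345\right) = \left(4792 - \frac{18}{19}\right) 157 = \frac{91030}{19} \cdot 157 = \frac{14291710}{19}$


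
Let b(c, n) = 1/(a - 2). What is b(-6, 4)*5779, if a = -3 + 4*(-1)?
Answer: -5779/9 ≈ -642.11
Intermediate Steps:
a = -7 (a = -3 - 4 = -7)
b(c, n) = -⅑ (b(c, n) = 1/(-7 - 2) = 1/(-9) = -⅑)
b(-6, 4)*5779 = -⅑*5779 = -5779/9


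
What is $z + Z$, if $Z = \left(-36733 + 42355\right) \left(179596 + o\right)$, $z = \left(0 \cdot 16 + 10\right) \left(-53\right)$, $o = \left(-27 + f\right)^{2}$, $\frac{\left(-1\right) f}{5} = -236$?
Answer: $8483625580$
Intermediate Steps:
$f = 1180$ ($f = \left(-5\right) \left(-236\right) = 1180$)
$o = 1329409$ ($o = \left(-27 + 1180\right)^{2} = 1153^{2} = 1329409$)
$z = -530$ ($z = \left(0 + 10\right) \left(-53\right) = 10 \left(-53\right) = -530$)
$Z = 8483626110$ ($Z = \left(-36733 + 42355\right) \left(179596 + 1329409\right) = 5622 \cdot 1509005 = 8483626110$)
$z + Z = -530 + 8483626110 = 8483625580$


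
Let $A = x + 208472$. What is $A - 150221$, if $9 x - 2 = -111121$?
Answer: $\frac{413140}{9} \approx 45904.0$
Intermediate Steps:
$x = - \frac{111119}{9}$ ($x = \frac{2}{9} + \frac{1}{9} \left(-111121\right) = \frac{2}{9} - \frac{111121}{9} = - \frac{111119}{9} \approx -12347.0$)
$A = \frac{1765129}{9}$ ($A = - \frac{111119}{9} + 208472 = \frac{1765129}{9} \approx 1.9613 \cdot 10^{5}$)
$A - 150221 = \frac{1765129}{9} - 150221 = \frac{413140}{9}$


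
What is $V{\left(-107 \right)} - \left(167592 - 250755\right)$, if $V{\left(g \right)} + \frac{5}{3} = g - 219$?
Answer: $\frac{248506}{3} \approx 82835.0$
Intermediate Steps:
$V{\left(g \right)} = - \frac{662}{3} + g$ ($V{\left(g \right)} = - \frac{5}{3} + \left(g - 219\right) = - \frac{5}{3} + \left(-219 + g\right) = - \frac{662}{3} + g$)
$V{\left(-107 \right)} - \left(167592 - 250755\right) = \left(- \frac{662}{3} - 107\right) - \left(167592 - 250755\right) = - \frac{983}{3} - \left(167592 - 250755\right) = - \frac{983}{3} - -83163 = - \frac{983}{3} + 83163 = \frac{248506}{3}$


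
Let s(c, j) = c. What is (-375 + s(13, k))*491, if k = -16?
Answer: -177742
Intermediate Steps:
(-375 + s(13, k))*491 = (-375 + 13)*491 = -362*491 = -177742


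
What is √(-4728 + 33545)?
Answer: √28817 ≈ 169.76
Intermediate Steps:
√(-4728 + 33545) = √28817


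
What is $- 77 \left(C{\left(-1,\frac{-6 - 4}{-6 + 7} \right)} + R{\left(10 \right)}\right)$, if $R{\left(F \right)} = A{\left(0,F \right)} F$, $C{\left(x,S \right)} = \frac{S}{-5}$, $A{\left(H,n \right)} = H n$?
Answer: $-154$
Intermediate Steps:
$C{\left(x,S \right)} = - \frac{S}{5}$ ($C{\left(x,S \right)} = S \left(- \frac{1}{5}\right) = - \frac{S}{5}$)
$R{\left(F \right)} = 0$ ($R{\left(F \right)} = 0 F F = 0 F = 0$)
$- 77 \left(C{\left(-1,\frac{-6 - 4}{-6 + 7} \right)} + R{\left(10 \right)}\right) = - 77 \left(- \frac{\left(-6 - 4\right) \frac{1}{-6 + 7}}{5} + 0\right) = - 77 \left(- \frac{\left(-10\right) 1^{-1}}{5} + 0\right) = - 77 \left(- \frac{\left(-10\right) 1}{5} + 0\right) = - 77 \left(\left(- \frac{1}{5}\right) \left(-10\right) + 0\right) = - 77 \left(2 + 0\right) = \left(-77\right) 2 = -154$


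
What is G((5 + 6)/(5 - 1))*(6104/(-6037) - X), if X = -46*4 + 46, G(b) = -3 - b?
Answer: -9510523/12074 ≈ -787.69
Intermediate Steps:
X = -138 (X = -184 + 46 = -138)
G((5 + 6)/(5 - 1))*(6104/(-6037) - X) = (-3 - (5 + 6)/(5 - 1))*(6104/(-6037) - 1*(-138)) = (-3 - 11/4)*(6104*(-1/6037) + 138) = (-3 - 11/4)*(-6104/6037 + 138) = (-3 - 1*11/4)*(827002/6037) = (-3 - 11/4)*(827002/6037) = -23/4*827002/6037 = -9510523/12074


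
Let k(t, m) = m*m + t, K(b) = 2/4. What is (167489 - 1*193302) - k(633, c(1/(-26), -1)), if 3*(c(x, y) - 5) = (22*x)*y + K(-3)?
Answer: -161078089/6084 ≈ -26476.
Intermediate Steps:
K(b) = 1/2 (K(b) = 2*(1/4) = 1/2)
c(x, y) = 31/6 + 22*x*y/3 (c(x, y) = 5 + ((22*x)*y + 1/2)/3 = 5 + (22*x*y + 1/2)/3 = 5 + (1/2 + 22*x*y)/3 = 5 + (1/6 + 22*x*y/3) = 31/6 + 22*x*y/3)
k(t, m) = t + m**2 (k(t, m) = m**2 + t = t + m**2)
(167489 - 1*193302) - k(633, c(1/(-26), -1)) = (167489 - 1*193302) - (633 + (31/6 + (22/3)*(-1)/(-26))**2) = (167489 - 193302) - (633 + (31/6 + (22/3)*(-1/26)*(-1))**2) = -25813 - (633 + (31/6 + 11/39)**2) = -25813 - (633 + (425/78)**2) = -25813 - (633 + 180625/6084) = -25813 - 1*4031797/6084 = -25813 - 4031797/6084 = -161078089/6084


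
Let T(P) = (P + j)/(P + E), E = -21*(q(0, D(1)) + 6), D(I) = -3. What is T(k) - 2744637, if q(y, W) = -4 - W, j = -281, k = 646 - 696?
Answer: -425418404/155 ≈ -2.7446e+6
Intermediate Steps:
k = -50
E = -105 (E = -21*((-4 - 1*(-3)) + 6) = -21*((-4 + 3) + 6) = -21*(-1 + 6) = -21*5 = -105)
T(P) = (-281 + P)/(-105 + P) (T(P) = (P - 281)/(P - 105) = (-281 + P)/(-105 + P))
T(k) - 2744637 = (-281 - 50)/(-105 - 50) - 2744637 = -331/(-155) - 2744637 = -1/155*(-331) - 2744637 = 331/155 - 2744637 = -425418404/155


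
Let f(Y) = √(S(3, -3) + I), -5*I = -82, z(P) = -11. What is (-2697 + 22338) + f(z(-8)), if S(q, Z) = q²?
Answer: 19641 + √635/5 ≈ 19646.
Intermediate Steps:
I = 82/5 (I = -⅕*(-82) = 82/5 ≈ 16.400)
f(Y) = √635/5 (f(Y) = √(3² + 82/5) = √(9 + 82/5) = √(127/5) = √635/5)
(-2697 + 22338) + f(z(-8)) = (-2697 + 22338) + √635/5 = 19641 + √635/5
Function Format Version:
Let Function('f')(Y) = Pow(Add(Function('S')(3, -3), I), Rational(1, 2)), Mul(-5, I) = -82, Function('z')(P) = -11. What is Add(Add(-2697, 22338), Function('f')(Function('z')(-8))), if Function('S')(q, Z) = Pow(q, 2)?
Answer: Add(19641, Mul(Rational(1, 5), Pow(635, Rational(1, 2)))) ≈ 19646.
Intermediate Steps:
I = Rational(82, 5) (I = Mul(Rational(-1, 5), -82) = Rational(82, 5) ≈ 16.400)
Function('f')(Y) = Mul(Rational(1, 5), Pow(635, Rational(1, 2))) (Function('f')(Y) = Pow(Add(Pow(3, 2), Rational(82, 5)), Rational(1, 2)) = Pow(Add(9, Rational(82, 5)), Rational(1, 2)) = Pow(Rational(127, 5), Rational(1, 2)) = Mul(Rational(1, 5), Pow(635, Rational(1, 2))))
Add(Add(-2697, 22338), Function('f')(Function('z')(-8))) = Add(Add(-2697, 22338), Mul(Rational(1, 5), Pow(635, Rational(1, 2)))) = Add(19641, Mul(Rational(1, 5), Pow(635, Rational(1, 2))))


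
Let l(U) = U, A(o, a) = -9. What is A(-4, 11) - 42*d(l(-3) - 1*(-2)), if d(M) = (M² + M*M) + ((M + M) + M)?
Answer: 33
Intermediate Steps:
d(M) = 2*M² + 3*M (d(M) = (M² + M²) + (2*M + M) = 2*M² + 3*M)
A(-4, 11) - 42*d(l(-3) - 1*(-2)) = -9 - 42*(-3 - 1*(-2))*(3 + 2*(-3 - 1*(-2))) = -9 - 42*(-3 + 2)*(3 + 2*(-3 + 2)) = -9 - (-42)*(3 + 2*(-1)) = -9 - (-42)*(3 - 2) = -9 - (-42) = -9 - 42*(-1) = -9 + 42 = 33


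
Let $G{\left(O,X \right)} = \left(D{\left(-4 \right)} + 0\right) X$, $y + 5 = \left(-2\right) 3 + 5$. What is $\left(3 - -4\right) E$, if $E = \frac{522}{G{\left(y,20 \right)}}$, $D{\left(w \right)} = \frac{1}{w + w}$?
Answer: $- \frac{7308}{5} \approx -1461.6$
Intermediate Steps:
$y = -6$ ($y = -5 + \left(\left(-2\right) 3 + 5\right) = -5 + \left(-6 + 5\right) = -5 - 1 = -6$)
$D{\left(w \right)} = \frac{1}{2 w}$
$G{\left(O,X \right)} = - \frac{X}{8}$ ($G{\left(O,X \right)} = \left(\frac{1}{2 \left(-4\right)} + 0\right) X = \left(\frac{1}{2} \left(- \frac{1}{4}\right) + 0\right) X = \left(- \frac{1}{8} + 0\right) X = - \frac{X}{8}$)
$E = - \frac{1044}{5}$ ($E = \frac{522}{\left(- \frac{1}{8}\right) 20} = \frac{522}{- \frac{5}{2}} = 522 \left(- \frac{2}{5}\right) = - \frac{1044}{5} \approx -208.8$)
$\left(3 - -4\right) E = \left(3 - -4\right) \left(- \frac{1044}{5}\right) = \left(3 + 4\right) \left(- \frac{1044}{5}\right) = 7 \left(- \frac{1044}{5}\right) = - \frac{7308}{5}$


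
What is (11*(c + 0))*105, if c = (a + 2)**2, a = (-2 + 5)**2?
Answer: 139755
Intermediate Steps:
a = 9 (a = 3**2 = 9)
c = 121 (c = (9 + 2)**2 = 11**2 = 121)
(11*(c + 0))*105 = (11*(121 + 0))*105 = (11*121)*105 = 1331*105 = 139755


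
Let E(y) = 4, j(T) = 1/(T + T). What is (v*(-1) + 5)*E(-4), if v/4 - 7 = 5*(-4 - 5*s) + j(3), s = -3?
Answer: -2924/3 ≈ -974.67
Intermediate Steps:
j(T) = 1/(2*T)
v = 746/3 (v = 28 + 4*(5*(-4 - 5*(-3)) + (1/2)/3) = 28 + 4*(5*(-4 + 15) + (1/2)*(1/3)) = 28 + 4*(5*11 + 1/6) = 28 + 4*(55 + 1/6) = 28 + 4*(331/6) = 28 + 662/3 = 746/3 ≈ 248.67)
(v*(-1) + 5)*E(-4) = ((746/3)*(-1) + 5)*4 = (-746/3 + 5)*4 = -731/3*4 = -2924/3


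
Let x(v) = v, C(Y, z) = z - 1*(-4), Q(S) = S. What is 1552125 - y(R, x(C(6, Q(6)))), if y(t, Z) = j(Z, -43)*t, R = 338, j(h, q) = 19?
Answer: 1545703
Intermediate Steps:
C(Y, z) = 4 + z (C(Y, z) = z + 4 = 4 + z)
y(t, Z) = 19*t
1552125 - y(R, x(C(6, Q(6)))) = 1552125 - 19*338 = 1552125 - 1*6422 = 1552125 - 6422 = 1545703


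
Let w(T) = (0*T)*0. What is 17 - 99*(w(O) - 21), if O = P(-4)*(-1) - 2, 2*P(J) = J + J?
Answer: 2096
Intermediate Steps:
P(J) = J (P(J) = (J + J)/2 = (2*J)/2 = J)
O = 2 (O = -4*(-1) - 2 = 4 - 2 = 2)
w(T) = 0 (w(T) = 0*0 = 0)
17 - 99*(w(O) - 21) = 17 - 99*(0 - 21) = 17 - 99*(-21) = 17 + 2079 = 2096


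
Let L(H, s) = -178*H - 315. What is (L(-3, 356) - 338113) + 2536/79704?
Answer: -3366437605/9963 ≈ -3.3789e+5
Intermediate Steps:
L(H, s) = -315 - 178*H
(L(-3, 356) - 338113) + 2536/79704 = ((-315 - 178*(-3)) - 338113) + 2536/79704 = ((-315 + 534) - 338113) + 2536*(1/79704) = (219 - 338113) + 317/9963 = -337894 + 317/9963 = -3366437605/9963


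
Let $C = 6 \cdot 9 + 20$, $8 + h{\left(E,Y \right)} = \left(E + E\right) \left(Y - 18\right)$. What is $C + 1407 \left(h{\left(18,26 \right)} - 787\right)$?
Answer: $-713275$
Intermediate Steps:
$h{\left(E,Y \right)} = -8 + 2 E \left(-18 + Y\right)$ ($h{\left(E,Y \right)} = -8 + \left(E + E\right) \left(Y - 18\right) = -8 + 2 E \left(-18 + Y\right)$)
$C = 74$ ($C = 54 + 20 = 74$)
$C + 1407 \left(h{\left(18,26 \right)} - 787\right) = 74 + 1407 \left(\left(-8 - 648 + 2 \cdot 18 \cdot 26\right) - 787\right) = 74 + 1407 \left(\left(-8 - 648 + 936\right) - 787\right) = 74 + 1407 \left(280 - 787\right) = 74 + 1407 \left(-507\right) = 74 - 713349 = -713275$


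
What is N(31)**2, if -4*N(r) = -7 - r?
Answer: 361/4 ≈ 90.250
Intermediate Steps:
N(r) = 7/4 + r/4 (N(r) = -(-7 - r)/4 = 7/4 + r/4)
N(31)**2 = (7/4 + (1/4)*31)**2 = (7/4 + 31/4)**2 = (19/2)**2 = 361/4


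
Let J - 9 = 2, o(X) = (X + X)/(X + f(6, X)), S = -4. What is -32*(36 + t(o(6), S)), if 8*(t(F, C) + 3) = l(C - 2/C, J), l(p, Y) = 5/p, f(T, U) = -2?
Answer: -7352/7 ≈ -1050.3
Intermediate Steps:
o(X) = 2*X/(-2 + X) (o(X) = (X + X)/(X - 2) = (2*X)/(-2 + X) = 2*X/(-2 + X))
J = 11 (J = 9 + 2 = 11)
t(F, C) = -3 + 5/(8*(C - 2/C)) (t(F, C) = -3 + (5/(C - 2/C))/8 = -3 + 5/(8*(C - 2/C)))
-32*(36 + t(o(6), S)) = -32*(36 + (-3 + 5/(8*(-4 - 2/(-4))))) = -32*(36 + (-3 + 5/(8*(-4 - 2*(-¼))))) = -32*(36 + (-3 + 5/(8*(-4 + ½)))) = -32*(36 + (-3 + 5/(8*(-7/2)))) = -32*(36 + (-3 + (5/8)*(-2/7))) = -32*(36 + (-3 - 5/28)) = -32*(36 - 89/28) = -32*919/28 = -7352/7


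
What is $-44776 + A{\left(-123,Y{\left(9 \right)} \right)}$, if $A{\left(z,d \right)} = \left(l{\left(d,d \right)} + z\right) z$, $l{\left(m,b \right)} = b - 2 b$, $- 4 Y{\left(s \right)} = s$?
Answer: $- \frac{119695}{4} \approx -29924.0$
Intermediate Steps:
$Y{\left(s \right)} = - \frac{s}{4}$
$l{\left(m,b \right)} = - b$ ($l{\left(m,b \right)} = b - 2 b = - b$)
$A{\left(z,d \right)} = z \left(z - d\right)$ ($A{\left(z,d \right)} = \left(- d + z\right) z = \left(z - d\right) z = z \left(z - d\right)$)
$-44776 + A{\left(-123,Y{\left(9 \right)} \right)} = -44776 - 123 \left(-123 - \left(- \frac{1}{4}\right) 9\right) = -44776 - 123 \left(-123 - - \frac{9}{4}\right) = -44776 - 123 \left(-123 + \frac{9}{4}\right) = -44776 - - \frac{59409}{4} = -44776 + \frac{59409}{4} = - \frac{119695}{4}$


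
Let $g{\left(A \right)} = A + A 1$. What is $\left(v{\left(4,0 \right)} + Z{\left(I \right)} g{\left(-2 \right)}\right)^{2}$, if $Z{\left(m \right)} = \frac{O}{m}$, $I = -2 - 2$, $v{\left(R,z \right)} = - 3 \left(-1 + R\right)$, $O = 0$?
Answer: $81$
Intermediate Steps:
$v{\left(R,z \right)} = 3 - 3 R$
$I = -4$ ($I = -2 - 2 = -4$)
$g{\left(A \right)} = 2 A$ ($g{\left(A \right)} = A + A = 2 A$)
$Z{\left(m \right)} = 0$ ($Z{\left(m \right)} = \frac{0}{m} = 0$)
$\left(v{\left(4,0 \right)} + Z{\left(I \right)} g{\left(-2 \right)}\right)^{2} = \left(\left(3 - 12\right) + 0 \cdot 2 \left(-2\right)\right)^{2} = \left(\left(3 - 12\right) + 0 \left(-4\right)\right)^{2} = \left(-9 + 0\right)^{2} = \left(-9\right)^{2} = 81$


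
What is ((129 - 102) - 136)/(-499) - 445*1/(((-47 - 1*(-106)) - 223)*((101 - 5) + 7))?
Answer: 2063283/8429108 ≈ 0.24478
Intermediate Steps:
((129 - 102) - 136)/(-499) - 445*1/(((-47 - 1*(-106)) - 223)*((101 - 5) + 7)) = (27 - 136)*(-1/499) - 445*1/((96 + 7)*((-47 + 106) - 223)) = -109*(-1/499) - 445*1/(103*(59 - 223)) = 109/499 - 445/((-164*103)) = 109/499 - 445/(-16892) = 109/499 - 445*(-1/16892) = 109/499 + 445/16892 = 2063283/8429108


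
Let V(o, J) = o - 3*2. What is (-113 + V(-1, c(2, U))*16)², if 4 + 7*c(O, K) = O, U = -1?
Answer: 50625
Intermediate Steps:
c(O, K) = -4/7 + O/7
V(o, J) = -6 + o (V(o, J) = o - 6 = -6 + o)
(-113 + V(-1, c(2, U))*16)² = (-113 + (-6 - 1)*16)² = (-113 - 7*16)² = (-113 - 112)² = (-225)² = 50625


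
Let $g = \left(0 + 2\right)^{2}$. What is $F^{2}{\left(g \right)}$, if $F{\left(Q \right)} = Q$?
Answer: $16$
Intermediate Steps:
$g = 4$ ($g = 2^{2} = 4$)
$F^{2}{\left(g \right)} = 4^{2} = 16$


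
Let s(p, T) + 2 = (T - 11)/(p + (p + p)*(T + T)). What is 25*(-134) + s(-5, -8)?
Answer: -519579/155 ≈ -3352.1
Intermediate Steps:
s(p, T) = -2 + (-11 + T)/(p + 4*T*p) (s(p, T) = -2 + (T - 11)/(p + (p + p)*(T + T)) = -2 + (-11 + T)/(p + (2*p)*(2*T)) = -2 + (-11 + T)/(p + 4*T*p))
25*(-134) + s(-5, -8) = 25*(-134) + (-11 - 8 - 2*(-5) - 8*(-8)*(-5))/((-5)*(1 + 4*(-8))) = -3350 - (-11 - 8 + 10 - 320)/(5*(1 - 32)) = -3350 - ⅕*(-329)/(-31) = -3350 - ⅕*(-1/31)*(-329) = -3350 - 329/155 = -519579/155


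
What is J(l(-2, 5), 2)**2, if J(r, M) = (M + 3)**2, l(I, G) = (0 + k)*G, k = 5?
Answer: 625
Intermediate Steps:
l(I, G) = 5*G (l(I, G) = (0 + 5)*G = 5*G)
J(r, M) = (3 + M)**2
J(l(-2, 5), 2)**2 = ((3 + 2)**2)**2 = (5**2)**2 = 25**2 = 625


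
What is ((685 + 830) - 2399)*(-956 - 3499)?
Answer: 3938220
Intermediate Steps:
((685 + 830) - 2399)*(-956 - 3499) = (1515 - 2399)*(-4455) = -884*(-4455) = 3938220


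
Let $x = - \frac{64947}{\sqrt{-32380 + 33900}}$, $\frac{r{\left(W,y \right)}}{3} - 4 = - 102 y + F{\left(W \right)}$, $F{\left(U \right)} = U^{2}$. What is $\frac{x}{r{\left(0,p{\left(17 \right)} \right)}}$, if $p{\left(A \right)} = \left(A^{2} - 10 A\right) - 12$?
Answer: $\frac{21649 \sqrt{95}}{4145800} \approx 0.050897$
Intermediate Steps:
$p{\left(A \right)} = -12 + A^{2} - 10 A$
$r{\left(W,y \right)} = 12 - 306 y + 3 W^{2}$ ($r{\left(W,y \right)} = 12 + 3 \left(- 102 y + W^{2}\right) = 12 + 3 \left(W^{2} - 102 y\right) = 12 + \left(- 306 y + 3 W^{2}\right) = 12 - 306 y + 3 W^{2}$)
$x = - \frac{64947 \sqrt{95}}{380}$ ($x = - \frac{64947}{\sqrt{1520}} = - \frac{64947}{4 \sqrt{95}} = - 64947 \frac{\sqrt{95}}{380} = - \frac{64947 \sqrt{95}}{380} \approx -1665.9$)
$\frac{x}{r{\left(0,p{\left(17 \right)} \right)}} = \frac{\left(- \frac{64947}{380}\right) \sqrt{95}}{12 - 306 \left(-12 + 17^{2} - 170\right) + 3 \cdot 0^{2}} = \frac{\left(- \frac{64947}{380}\right) \sqrt{95}}{12 - 306 \left(-12 + 289 - 170\right) + 3 \cdot 0} = \frac{\left(- \frac{64947}{380}\right) \sqrt{95}}{12 - 32742 + 0} = \frac{\left(- \frac{64947}{380}\right) \sqrt{95}}{-32730} = - \frac{64947 \sqrt{95}}{380} \left(- \frac{1}{32730}\right) = \frac{21649 \sqrt{95}}{4145800}$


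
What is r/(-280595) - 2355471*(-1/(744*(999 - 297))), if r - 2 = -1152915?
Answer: 140342890021/16283489040 ≈ 8.6187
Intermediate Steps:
r = -1152913 (r = 2 - 1152915 = -1152913)
r/(-280595) - 2355471*(-1/(744*(999 - 297))) = -1152913/(-280595) - 2355471*(-1/(744*(999 - 297))) = -1152913*(-1/280595) - 2355471/((-744*702)) = 1152913/280595 - 2355471/(-522288) = 1152913/280595 - 2355471*(-1/522288) = 1152913/280595 + 261719/58032 = 140342890021/16283489040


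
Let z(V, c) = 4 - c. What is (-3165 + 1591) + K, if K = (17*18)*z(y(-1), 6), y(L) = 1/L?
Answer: -2186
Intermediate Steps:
y(L) = 1/L
K = -612 (K = (17*18)*(4 - 1*6) = 306*(4 - 6) = 306*(-2) = -612)
(-3165 + 1591) + K = (-3165 + 1591) - 612 = -1574 - 612 = -2186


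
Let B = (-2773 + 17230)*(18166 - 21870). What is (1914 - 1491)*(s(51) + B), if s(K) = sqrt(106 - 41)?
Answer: -22651111944 + 423*sqrt(65) ≈ -2.2651e+10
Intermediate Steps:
B = -53548728 (B = 14457*(-3704) = -53548728)
s(K) = sqrt(65)
(1914 - 1491)*(s(51) + B) = (1914 - 1491)*(sqrt(65) - 53548728) = 423*(-53548728 + sqrt(65)) = -22651111944 + 423*sqrt(65)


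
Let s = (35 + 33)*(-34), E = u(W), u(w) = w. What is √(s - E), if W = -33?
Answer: I*√2279 ≈ 47.739*I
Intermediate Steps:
E = -33
s = -2312 (s = 68*(-34) = -2312)
√(s - E) = √(-2312 - 1*(-33)) = √(-2312 + 33) = √(-2279) = I*√2279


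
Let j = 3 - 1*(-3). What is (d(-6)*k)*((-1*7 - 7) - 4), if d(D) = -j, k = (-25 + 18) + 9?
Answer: 216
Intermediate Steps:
j = 6 (j = 3 + 3 = 6)
k = 2 (k = -7 + 9 = 2)
d(D) = -6 (d(D) = -1*6 = -6)
(d(-6)*k)*((-1*7 - 7) - 4) = (-6*2)*((-1*7 - 7) - 4) = -12*((-7 - 7) - 4) = -12*(-14 - 4) = -12*(-18) = 216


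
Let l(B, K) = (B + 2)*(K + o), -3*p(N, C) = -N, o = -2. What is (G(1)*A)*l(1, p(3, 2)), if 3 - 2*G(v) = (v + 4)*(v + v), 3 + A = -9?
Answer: -126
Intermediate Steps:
A = -12 (A = -3 - 9 = -12)
p(N, C) = N/3 (p(N, C) = -(-1)*N/3 = N/3)
l(B, K) = (-2 + K)*(2 + B) (l(B, K) = (B + 2)*(K - 2) = (2 + B)*(-2 + K) = (-2 + K)*(2 + B))
G(v) = 3/2 - v*(4 + v) (G(v) = 3/2 - (v + 4)*(v + v)/2 = 3/2 - (4 + v)*2*v/2 = 3/2 - v*(4 + v))
(G(1)*A)*l(1, p(3, 2)) = ((3/2 - 1*1² - 4*1)*(-12))*(-4 - 2*1 + 2*((⅓)*3) + 1*((⅓)*3)) = ((3/2 - 1*1 - 4)*(-12))*(-4 - 2 + 2*1 + 1*1) = ((3/2 - 1 - 4)*(-12))*(-4 - 2 + 2 + 1) = -7/2*(-12)*(-3) = 42*(-3) = -126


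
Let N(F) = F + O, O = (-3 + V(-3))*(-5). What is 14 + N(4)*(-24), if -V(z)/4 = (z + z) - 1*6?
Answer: 5318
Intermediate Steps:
V(z) = 24 - 8*z (V(z) = -4*((z + z) - 1*6) = -4*(2*z - 6) = -4*(-6 + 2*z) = 24 - 8*z)
O = -225 (O = (-3 + (24 - 8*(-3)))*(-5) = (-3 + (24 + 24))*(-5) = (-3 + 48)*(-5) = 45*(-5) = -225)
N(F) = -225 + F (N(F) = F - 225 = -225 + F)
14 + N(4)*(-24) = 14 + (-225 + 4)*(-24) = 14 - 221*(-24) = 14 + 5304 = 5318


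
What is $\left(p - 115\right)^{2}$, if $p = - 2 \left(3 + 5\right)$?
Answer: $17161$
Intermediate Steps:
$p = -16$ ($p = \left(-2\right) 8 = -16$)
$\left(p - 115\right)^{2} = \left(-16 - 115\right)^{2} = \left(-131\right)^{2} = 17161$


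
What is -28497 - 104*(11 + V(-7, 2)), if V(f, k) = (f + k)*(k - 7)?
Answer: -32241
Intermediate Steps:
V(f, k) = (-7 + k)*(f + k) (V(f, k) = (f + k)*(-7 + k) = (-7 + k)*(f + k))
-28497 - 104*(11 + V(-7, 2)) = -28497 - 104*(11 + (2² - 7*(-7) - 7*2 - 7*2)) = -28497 - 104*(11 + (4 + 49 - 14 - 14)) = -28497 - 104*(11 + 25) = -28497 - 104*36 = -28497 - 1*3744 = -28497 - 3744 = -32241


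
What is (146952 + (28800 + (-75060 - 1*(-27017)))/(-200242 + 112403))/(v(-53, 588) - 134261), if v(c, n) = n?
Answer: -12908135971/11741702647 ≈ -1.0993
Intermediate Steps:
(146952 + (28800 + (-75060 - 1*(-27017)))/(-200242 + 112403))/(v(-53, 588) - 134261) = (146952 + (28800 + (-75060 - 1*(-27017)))/(-200242 + 112403))/(588 - 134261) = (146952 + (28800 + (-75060 + 27017))/(-87839))/(-133673) = (146952 + (28800 - 48043)*(-1/87839))*(-1/133673) = (146952 - 19243*(-1/87839))*(-1/133673) = (146952 + 19243/87839)*(-1/133673) = (12908135971/87839)*(-1/133673) = -12908135971/11741702647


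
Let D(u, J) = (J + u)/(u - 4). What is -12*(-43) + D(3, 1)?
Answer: 512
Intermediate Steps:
D(u, J) = (J + u)/(-4 + u)
-12*(-43) + D(3, 1) = -12*(-43) + (1 + 3)/(-4 + 3) = 516 + 4/(-1) = 516 - 1*4 = 516 - 4 = 512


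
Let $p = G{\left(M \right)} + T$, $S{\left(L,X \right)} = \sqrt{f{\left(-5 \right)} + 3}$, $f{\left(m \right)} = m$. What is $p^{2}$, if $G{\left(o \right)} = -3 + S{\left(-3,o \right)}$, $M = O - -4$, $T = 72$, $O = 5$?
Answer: $\left(69 + i \sqrt{2}\right)^{2} \approx 4759.0 + 195.16 i$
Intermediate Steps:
$S{\left(L,X \right)} = i \sqrt{2}$ ($S{\left(L,X \right)} = \sqrt{-5 + 3} = \sqrt{-2} = i \sqrt{2}$)
$M = 9$ ($M = 5 - -4 = 5 + 4 = 9$)
$G{\left(o \right)} = -3 + i \sqrt{2}$
$p = 69 + i \sqrt{2}$ ($p = \left(-3 + i \sqrt{2}\right) + 72 = 69 + i \sqrt{2} \approx 69.0 + 1.4142 i$)
$p^{2} = \left(69 + i \sqrt{2}\right)^{2}$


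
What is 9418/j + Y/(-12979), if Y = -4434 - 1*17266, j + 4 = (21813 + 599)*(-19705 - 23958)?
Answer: 10617479367889/6350463500820 ≈ 1.6719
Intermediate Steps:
j = -978575160 (j = -4 + (21813 + 599)*(-19705 - 23958) = -4 + 22412*(-43663) = -4 - 978575156 = -978575160)
Y = -21700 (Y = -4434 - 17266 = -21700)
9418/j + Y/(-12979) = 9418/(-978575160) - 21700/(-12979) = 9418*(-1/978575160) - 21700*(-1/12979) = -4709/489287580 + 21700/12979 = 10617479367889/6350463500820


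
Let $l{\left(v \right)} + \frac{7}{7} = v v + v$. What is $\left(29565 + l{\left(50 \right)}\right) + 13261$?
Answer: $45375$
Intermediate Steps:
$l{\left(v \right)} = -1 + v + v^{2}$ ($l{\left(v \right)} = -1 + \left(v v + v\right) = -1 + \left(v^{2} + v\right) = -1 + \left(v + v^{2}\right) = -1 + v + v^{2}$)
$\left(29565 + l{\left(50 \right)}\right) + 13261 = \left(29565 + \left(-1 + 50 + 50^{2}\right)\right) + 13261 = \left(29565 + \left(-1 + 50 + 2500\right)\right) + 13261 = \left(29565 + 2549\right) + 13261 = 32114 + 13261 = 45375$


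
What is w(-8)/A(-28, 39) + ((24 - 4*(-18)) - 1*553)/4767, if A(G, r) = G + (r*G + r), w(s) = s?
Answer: -455881/5153127 ≈ -0.088467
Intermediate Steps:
A(G, r) = G + r + G*r (A(G, r) = G + (G*r + r) = G + (r + G*r) = G + r + G*r)
w(-8)/A(-28, 39) + ((24 - 4*(-18)) - 1*553)/4767 = -8/(-28 + 39 - 28*39) + ((24 - 4*(-18)) - 1*553)/4767 = -8/(-28 + 39 - 1092) + ((24 + 72) - 553)*(1/4767) = -8/(-1081) + (96 - 553)*(1/4767) = -8*(-1/1081) - 457*1/4767 = 8/1081 - 457/4767 = -455881/5153127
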